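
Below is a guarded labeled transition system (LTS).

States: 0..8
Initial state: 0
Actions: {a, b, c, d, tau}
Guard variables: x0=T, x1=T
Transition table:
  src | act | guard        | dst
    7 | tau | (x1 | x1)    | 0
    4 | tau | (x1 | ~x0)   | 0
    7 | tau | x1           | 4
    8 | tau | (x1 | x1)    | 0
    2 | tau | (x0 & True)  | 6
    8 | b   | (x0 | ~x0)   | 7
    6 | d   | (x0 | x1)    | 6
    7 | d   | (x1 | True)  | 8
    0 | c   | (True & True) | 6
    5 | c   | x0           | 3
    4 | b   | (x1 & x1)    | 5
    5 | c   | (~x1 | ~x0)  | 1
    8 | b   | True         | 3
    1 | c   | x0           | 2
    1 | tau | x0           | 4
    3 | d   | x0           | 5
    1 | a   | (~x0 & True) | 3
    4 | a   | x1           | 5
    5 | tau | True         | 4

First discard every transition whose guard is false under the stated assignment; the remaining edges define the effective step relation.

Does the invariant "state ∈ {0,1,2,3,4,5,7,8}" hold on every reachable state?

Inv-set: {0,1,2,3,4,5,7,8}
Reach set: {0,6}
  0: safe
  6: outside
counterexample path to 6: c

Answer: INVARIANT VIOLATED at state 6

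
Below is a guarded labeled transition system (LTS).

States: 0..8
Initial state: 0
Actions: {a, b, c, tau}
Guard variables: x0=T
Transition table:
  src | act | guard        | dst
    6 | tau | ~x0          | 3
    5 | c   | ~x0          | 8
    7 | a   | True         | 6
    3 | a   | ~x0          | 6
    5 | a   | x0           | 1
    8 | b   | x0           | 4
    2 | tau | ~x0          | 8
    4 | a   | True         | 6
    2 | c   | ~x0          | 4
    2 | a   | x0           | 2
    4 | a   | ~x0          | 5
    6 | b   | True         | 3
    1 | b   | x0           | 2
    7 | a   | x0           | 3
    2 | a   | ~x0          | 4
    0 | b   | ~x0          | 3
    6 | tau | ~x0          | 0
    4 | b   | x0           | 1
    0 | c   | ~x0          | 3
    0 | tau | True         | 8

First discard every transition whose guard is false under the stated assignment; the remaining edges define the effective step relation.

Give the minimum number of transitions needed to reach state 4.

Answer: 2

Working:
BFS to 4:
  Layer 0: {0}
  Layer 1: {8}
  Layer 2: {4}
4 enters at depth 2; path tau·b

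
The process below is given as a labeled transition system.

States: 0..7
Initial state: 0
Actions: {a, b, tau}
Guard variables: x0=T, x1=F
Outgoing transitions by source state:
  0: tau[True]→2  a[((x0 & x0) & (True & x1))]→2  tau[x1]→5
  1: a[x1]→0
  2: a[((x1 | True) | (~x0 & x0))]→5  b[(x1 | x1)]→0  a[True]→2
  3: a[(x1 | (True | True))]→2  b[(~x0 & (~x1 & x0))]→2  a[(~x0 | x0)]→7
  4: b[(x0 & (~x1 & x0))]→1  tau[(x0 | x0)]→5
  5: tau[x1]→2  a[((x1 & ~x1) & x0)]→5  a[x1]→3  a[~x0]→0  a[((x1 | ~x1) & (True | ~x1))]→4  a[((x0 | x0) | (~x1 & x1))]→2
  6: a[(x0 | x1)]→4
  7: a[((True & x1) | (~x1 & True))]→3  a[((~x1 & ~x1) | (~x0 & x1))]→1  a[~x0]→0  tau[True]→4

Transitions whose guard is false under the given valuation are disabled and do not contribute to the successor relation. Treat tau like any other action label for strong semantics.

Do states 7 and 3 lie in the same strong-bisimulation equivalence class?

Answer: NOT BISIMILAR

Analysis:
Compute ~ classes (split until stable):
  π0 = {{0,1,2,3,4,5,6,7}}
  π1 = {{0},{1},{2,3,5,6},{4},{7}}
  π2 = {{0},{1},{2},{3},{4},{5},{6},{7}}
stable after 3 split(s): 8 block(s)
[7]={7}  [3]={3}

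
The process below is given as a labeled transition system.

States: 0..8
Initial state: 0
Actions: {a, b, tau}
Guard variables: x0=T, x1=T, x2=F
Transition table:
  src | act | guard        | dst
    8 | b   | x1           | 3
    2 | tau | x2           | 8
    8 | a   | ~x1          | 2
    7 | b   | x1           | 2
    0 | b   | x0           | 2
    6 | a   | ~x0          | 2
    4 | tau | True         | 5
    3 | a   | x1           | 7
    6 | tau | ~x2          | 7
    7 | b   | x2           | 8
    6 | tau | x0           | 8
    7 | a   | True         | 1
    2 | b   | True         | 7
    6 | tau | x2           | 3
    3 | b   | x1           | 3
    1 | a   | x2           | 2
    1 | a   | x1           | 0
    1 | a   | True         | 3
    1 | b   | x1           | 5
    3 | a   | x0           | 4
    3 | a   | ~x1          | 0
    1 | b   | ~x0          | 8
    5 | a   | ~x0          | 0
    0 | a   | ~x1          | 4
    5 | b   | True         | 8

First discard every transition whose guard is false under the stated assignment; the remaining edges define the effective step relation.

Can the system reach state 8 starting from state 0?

After dropping false guards: 15 live edges.
depth 0: {0}
depth 1: {2}  total {0,2}
depth 2: {7}  total {0,2,7}
depth 3: {1}  total {0,1,2,7}
depth 4: {3,5}  total {0,1,2,3,5,7}
depth 5: {4,8}  total {0,1,2,3,4,5,7,8}
Reachable = {0,1,2,3,4,5,7,8}
witness 8: b·b·a·b·b

Answer: REACHABLE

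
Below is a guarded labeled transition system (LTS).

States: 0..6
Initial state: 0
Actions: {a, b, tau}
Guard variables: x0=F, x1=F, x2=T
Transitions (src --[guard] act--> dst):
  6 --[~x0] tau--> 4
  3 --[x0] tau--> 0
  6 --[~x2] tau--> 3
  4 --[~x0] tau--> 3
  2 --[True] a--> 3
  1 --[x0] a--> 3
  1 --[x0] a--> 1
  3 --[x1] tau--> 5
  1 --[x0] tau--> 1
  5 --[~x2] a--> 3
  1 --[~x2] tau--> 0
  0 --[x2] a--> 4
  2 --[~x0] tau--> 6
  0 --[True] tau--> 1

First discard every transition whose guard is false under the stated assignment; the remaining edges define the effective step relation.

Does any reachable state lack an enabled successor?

Reach set: {0,1,3,4}
  0: a→4  tau→1  [deg 2]
  1: ∅  [no exit]
  3: ∅  [no exit]
  4: tau→3  [deg 1]
witness 1: tau

Answer: DEADLOCK at state 1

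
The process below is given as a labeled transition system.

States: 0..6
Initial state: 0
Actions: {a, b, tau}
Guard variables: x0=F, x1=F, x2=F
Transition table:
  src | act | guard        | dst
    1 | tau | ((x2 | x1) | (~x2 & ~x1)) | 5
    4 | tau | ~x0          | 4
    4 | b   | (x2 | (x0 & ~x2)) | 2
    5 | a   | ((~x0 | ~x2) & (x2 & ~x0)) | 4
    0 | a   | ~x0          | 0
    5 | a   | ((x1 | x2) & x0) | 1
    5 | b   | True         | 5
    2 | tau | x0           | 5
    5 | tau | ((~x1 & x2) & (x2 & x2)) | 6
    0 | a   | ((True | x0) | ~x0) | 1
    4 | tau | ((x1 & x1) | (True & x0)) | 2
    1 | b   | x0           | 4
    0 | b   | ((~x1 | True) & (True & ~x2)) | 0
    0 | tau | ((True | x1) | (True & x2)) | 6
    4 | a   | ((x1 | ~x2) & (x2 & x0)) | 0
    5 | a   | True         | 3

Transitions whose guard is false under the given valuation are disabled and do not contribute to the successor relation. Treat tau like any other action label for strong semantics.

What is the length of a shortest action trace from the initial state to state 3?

Answer: 3

Analysis:
Layered search for 3:
  Layer 0: {0}
  Layer 1: {1,6}
  Layer 2: {5}
  Layer 3: {3}
first hit 3 at d=3 via a·tau·a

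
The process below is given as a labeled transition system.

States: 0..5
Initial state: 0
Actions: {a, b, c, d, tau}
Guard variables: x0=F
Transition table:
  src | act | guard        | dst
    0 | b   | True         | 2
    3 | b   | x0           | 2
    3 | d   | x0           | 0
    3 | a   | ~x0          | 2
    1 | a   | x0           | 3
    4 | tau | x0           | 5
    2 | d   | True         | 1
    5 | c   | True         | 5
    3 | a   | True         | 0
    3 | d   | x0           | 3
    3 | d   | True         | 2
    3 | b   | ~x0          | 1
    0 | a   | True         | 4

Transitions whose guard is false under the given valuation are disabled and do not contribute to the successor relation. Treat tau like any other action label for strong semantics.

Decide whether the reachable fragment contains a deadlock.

Answer: DEADLOCK at state 1

Working:
Reachable = {0,1,2,4}
  0: a→4  b→2  [deg 2]
  1: ∅  [deadlock]
  2: d→1  [deg 1]
  4: ∅  [deadlock]
witness 1: b·d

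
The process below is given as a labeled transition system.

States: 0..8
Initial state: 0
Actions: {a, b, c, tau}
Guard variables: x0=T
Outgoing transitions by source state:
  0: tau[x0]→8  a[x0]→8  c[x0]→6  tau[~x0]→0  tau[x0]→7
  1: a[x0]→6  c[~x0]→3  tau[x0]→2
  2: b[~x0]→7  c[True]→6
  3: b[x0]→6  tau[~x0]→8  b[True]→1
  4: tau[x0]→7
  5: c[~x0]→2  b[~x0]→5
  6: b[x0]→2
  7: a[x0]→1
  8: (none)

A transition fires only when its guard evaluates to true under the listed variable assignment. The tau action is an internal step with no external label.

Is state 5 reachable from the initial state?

12 transition(s) survive guard evaluation.
L0 = {0}
L1 = {6,7,8}  cumulative {0,6,7,8}
L2 = {1,2}  cumulative {0,1,2,6,7,8}
Reach set: {0,1,2,6,7,8}

Answer: UNREACHABLE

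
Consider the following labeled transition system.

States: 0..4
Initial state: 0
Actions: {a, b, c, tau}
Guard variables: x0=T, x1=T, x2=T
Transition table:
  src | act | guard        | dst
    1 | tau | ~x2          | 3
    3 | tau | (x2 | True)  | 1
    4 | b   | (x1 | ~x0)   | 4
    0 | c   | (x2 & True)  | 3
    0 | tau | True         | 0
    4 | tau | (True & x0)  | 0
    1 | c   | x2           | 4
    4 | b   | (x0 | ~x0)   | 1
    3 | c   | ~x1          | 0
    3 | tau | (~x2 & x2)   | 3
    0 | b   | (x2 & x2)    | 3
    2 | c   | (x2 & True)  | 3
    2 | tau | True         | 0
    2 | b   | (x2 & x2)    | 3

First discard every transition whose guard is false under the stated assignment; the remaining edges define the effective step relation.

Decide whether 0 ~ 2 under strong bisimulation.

Answer: BISIMILAR

Trace:
Compute ~ classes (split until stable):
  P[0] = {{0,1,2,3,4}}
  P[1] = {{0,2},{1},{3},{4}}
stable after 2 split(s): 4 block(s)
class of 0: {0,2}; class of 2: {0,2}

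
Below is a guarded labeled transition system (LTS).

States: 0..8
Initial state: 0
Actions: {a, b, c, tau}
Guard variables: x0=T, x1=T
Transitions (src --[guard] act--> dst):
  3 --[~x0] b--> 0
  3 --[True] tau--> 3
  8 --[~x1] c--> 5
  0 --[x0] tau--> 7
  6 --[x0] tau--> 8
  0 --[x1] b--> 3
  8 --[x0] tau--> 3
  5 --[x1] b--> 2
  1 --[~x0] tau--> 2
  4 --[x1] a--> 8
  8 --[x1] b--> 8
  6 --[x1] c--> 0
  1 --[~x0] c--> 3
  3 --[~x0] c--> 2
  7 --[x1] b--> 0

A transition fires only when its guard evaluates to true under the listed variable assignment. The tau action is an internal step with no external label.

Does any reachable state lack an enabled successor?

Answer: DEADLOCK-FREE

Working:
R = {0,3,7}
  0: b→3  tau→7  [2 exit(s)]
  3: tau→3  [1 exit(s)]
  7: b→0  [1 exit(s)]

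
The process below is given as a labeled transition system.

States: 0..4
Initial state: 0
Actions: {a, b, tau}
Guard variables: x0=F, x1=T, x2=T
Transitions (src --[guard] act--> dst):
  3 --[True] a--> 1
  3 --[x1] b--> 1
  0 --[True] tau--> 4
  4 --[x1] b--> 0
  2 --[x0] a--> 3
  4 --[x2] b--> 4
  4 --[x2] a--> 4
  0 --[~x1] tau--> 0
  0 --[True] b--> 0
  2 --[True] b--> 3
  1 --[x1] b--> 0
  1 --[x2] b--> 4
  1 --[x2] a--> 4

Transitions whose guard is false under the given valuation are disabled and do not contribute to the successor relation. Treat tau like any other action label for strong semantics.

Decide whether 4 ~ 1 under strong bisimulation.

Bisimulation quotient by refinement:
  round 0: {{0,1,2,3,4}}
  round 1: {{0},{1,3,4},{2}}
  round 2: {{0},{1,4},{2},{3}}
4 equivalence class(es) (converged in 3)
[4]={1,4}  [1]={1,4}

Answer: BISIMILAR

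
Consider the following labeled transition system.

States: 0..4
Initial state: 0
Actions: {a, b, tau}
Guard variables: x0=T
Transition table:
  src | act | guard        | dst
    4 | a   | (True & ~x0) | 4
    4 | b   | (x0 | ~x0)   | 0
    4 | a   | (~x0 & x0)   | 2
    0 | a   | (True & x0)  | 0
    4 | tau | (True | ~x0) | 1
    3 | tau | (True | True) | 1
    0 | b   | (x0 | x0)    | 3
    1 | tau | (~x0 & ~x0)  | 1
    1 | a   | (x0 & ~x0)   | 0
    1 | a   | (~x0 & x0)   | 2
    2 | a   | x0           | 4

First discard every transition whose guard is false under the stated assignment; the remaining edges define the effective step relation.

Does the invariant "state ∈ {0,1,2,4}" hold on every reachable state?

Allowed set {0,1,2,4}
Reachable = {0,1,3}
  0: ok
  1: ok
  3: outside
counterexample path to 3: b

Answer: INVARIANT VIOLATED at state 3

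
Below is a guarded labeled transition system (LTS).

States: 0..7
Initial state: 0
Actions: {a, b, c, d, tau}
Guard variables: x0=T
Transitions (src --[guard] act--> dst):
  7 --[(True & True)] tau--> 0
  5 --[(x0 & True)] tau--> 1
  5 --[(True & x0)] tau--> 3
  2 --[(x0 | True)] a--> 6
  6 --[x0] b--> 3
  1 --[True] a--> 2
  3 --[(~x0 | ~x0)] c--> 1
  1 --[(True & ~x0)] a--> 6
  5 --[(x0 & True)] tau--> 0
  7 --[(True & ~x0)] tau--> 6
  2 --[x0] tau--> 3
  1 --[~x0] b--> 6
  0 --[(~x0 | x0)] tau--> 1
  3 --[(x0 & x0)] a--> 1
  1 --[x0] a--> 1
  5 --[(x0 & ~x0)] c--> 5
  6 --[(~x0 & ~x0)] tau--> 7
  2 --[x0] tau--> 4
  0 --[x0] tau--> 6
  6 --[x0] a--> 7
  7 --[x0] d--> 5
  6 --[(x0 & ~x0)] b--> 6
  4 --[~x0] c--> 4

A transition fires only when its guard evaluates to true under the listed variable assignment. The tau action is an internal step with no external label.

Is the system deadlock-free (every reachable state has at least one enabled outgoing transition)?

R = {0,1,2,3,4,5,6,7}
  0: tau→1  tau→6  [2 exit(s)]
  1: a→1  a→2  [2 exit(s)]
  2: a→6  tau→3  tau→4  [3 exit(s)]
  3: a→1  [1 exit(s)]
  4: ∅  [no exit]
  5: tau→0  tau→1  tau→3  [3 exit(s)]
  6: a→7  b→3  [2 exit(s)]
  7: d→5  tau→0  [2 exit(s)]
trace reaching 4: tau·a·tau

Answer: DEADLOCK at state 4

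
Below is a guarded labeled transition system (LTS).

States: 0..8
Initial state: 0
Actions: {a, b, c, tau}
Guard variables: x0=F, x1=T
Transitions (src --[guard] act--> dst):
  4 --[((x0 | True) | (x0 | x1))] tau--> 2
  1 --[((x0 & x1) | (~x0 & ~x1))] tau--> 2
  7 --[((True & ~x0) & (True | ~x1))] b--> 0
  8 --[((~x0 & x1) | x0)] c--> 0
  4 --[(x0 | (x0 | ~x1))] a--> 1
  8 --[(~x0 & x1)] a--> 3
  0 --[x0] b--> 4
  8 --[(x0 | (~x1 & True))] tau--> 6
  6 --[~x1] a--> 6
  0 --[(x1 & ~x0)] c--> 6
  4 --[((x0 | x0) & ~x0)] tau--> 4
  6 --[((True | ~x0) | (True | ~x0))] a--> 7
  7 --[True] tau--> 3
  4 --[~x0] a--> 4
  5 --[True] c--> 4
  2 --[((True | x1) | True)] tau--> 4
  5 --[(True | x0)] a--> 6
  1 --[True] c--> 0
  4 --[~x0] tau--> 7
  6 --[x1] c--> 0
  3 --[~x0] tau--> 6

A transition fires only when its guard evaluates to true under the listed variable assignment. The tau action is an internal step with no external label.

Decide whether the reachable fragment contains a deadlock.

Answer: DEADLOCK-FREE

Trace:
R = {0,3,6,7}
  0: c→6  [1 out]
  3: tau→6  [1 out]
  6: a→7  c→0  [2 out]
  7: b→0  tau→3  [2 out]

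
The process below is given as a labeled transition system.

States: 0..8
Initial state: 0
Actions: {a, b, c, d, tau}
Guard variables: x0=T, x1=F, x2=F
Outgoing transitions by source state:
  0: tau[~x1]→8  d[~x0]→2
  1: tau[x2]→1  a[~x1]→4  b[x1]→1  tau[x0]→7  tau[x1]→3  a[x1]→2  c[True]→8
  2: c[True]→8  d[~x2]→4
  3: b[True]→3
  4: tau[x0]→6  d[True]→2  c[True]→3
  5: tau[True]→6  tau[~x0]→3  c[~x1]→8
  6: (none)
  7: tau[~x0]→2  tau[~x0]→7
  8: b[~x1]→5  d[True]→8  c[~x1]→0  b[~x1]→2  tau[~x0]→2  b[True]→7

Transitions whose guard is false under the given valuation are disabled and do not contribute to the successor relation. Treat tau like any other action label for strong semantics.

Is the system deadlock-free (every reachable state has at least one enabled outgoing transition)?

Answer: DEADLOCK at state 6

Trace:
Reach set: {0,2,3,4,5,6,7,8}
  0: tau→8  [1 exit(s)]
  2: c→8  d→4  [2 exit(s)]
  3: b→3  [1 exit(s)]
  4: c→3  d→2  tau→6  [3 exit(s)]
  5: c→8  tau→6  [2 exit(s)]
  6: ∅  [no exit]
  7: ∅  [no exit]
  8: b→2  b→5  b→7  c→0  d→8  [5 exit(s)]
witness 6: tau·b·tau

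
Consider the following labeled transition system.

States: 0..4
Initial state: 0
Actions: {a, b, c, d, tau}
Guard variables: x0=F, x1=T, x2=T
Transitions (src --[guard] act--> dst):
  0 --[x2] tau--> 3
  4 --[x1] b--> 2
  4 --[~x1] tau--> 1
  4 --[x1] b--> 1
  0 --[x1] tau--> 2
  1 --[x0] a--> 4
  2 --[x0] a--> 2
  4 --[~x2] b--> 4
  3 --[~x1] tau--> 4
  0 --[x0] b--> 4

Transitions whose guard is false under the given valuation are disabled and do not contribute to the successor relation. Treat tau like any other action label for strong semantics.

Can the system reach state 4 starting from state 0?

4 transition(s) survive guard evaluation.
depth 0: {0}
depth 1: {2,3}  cumulative {0,2,3}
R = {0,2,3}

Answer: UNREACHABLE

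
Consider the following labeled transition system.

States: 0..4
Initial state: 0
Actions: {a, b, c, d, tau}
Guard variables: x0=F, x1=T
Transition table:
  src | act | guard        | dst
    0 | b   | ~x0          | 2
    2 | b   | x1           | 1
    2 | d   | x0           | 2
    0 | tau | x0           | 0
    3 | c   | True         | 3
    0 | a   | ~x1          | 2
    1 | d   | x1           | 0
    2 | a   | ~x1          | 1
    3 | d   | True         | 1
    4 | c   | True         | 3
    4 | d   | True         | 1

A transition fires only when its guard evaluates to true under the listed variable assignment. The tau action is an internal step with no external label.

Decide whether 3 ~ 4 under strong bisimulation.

Answer: BISIMILAR

Trace:
Bisimulation quotient by refinement:
  round 0: {{0,1,2,3,4}}
  round 1: {{0,2},{1},{3,4}}
  round 2: {{0},{1},{2},{3,4}}
stable after 3 split(s): 4 block(s)
class of 3: {3,4}; class of 4: {3,4}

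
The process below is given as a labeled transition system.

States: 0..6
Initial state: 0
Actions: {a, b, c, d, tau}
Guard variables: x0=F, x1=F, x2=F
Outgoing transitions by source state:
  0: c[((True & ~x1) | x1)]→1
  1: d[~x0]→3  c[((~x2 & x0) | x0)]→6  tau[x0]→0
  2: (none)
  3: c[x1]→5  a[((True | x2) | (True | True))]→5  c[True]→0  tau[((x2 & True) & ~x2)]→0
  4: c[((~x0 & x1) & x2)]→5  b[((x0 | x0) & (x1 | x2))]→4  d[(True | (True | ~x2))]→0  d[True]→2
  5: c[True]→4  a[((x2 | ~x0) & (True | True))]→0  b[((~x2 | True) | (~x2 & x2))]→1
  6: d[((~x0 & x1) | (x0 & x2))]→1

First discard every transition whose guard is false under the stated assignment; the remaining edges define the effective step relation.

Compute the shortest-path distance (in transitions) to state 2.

Answer: 5

Trace:
Layered search for 2:
  L0 = {0}
  L1 = {1}
  L2 = {3}
  L3 = {5}
  L4 = {4}
  L5 = {2}
depth(2)=5, e.g. c·d·a·c·d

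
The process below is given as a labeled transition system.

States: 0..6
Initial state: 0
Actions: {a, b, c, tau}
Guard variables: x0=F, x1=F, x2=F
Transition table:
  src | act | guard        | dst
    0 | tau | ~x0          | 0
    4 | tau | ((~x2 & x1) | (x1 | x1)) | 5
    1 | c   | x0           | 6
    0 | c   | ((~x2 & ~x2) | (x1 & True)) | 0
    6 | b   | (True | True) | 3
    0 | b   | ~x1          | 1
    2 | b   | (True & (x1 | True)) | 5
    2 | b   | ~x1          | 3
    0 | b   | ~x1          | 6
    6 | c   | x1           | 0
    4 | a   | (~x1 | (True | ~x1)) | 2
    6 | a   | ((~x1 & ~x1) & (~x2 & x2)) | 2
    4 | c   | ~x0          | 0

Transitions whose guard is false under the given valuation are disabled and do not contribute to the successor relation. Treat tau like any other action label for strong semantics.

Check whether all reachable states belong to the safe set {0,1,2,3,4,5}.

Allowed set {0,1,2,3,4,5}
Reachable = {0,1,3,6}
  0: ok
  1: ok
  3: ok
  6: ✗ unsafe
counterexample path to 6: b

Answer: INVARIANT VIOLATED at state 6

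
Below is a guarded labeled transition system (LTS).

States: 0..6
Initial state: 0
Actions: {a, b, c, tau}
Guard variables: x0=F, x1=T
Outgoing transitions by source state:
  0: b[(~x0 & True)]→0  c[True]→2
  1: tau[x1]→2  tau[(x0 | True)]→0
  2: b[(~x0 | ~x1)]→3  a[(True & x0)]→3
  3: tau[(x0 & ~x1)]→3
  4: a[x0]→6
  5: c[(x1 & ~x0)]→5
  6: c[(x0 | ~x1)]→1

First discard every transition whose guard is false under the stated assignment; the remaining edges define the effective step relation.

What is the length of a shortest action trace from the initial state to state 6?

Answer: UNREACHABLE

Analysis:
Layered search for 6:
  depth 0: {0}
  depth 1: {2}
  depth 2: {3}
6 never appears.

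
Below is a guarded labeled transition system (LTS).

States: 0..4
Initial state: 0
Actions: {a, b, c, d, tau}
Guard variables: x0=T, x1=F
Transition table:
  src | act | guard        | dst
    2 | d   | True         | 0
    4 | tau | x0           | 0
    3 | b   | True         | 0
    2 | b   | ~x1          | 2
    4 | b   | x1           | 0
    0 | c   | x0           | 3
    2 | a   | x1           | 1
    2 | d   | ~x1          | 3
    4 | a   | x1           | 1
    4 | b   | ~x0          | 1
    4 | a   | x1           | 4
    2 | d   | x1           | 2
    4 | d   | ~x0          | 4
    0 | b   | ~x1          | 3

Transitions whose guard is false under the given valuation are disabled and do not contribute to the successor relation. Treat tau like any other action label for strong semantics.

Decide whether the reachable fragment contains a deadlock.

Reach set: {0,3}
  0: b→3  c→3  [2 out]
  3: b→0  [1 out]

Answer: DEADLOCK-FREE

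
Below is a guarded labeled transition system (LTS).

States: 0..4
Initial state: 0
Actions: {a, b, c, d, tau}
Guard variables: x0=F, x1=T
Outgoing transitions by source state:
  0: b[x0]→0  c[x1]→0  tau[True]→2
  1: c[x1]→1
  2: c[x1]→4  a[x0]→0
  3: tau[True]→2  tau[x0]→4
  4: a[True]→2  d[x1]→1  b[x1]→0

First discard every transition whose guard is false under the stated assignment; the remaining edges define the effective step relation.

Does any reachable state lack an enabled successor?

R = {0,1,2,4}
  0: c→0  tau→2  [2 out]
  1: c→1  [1 out]
  2: c→4  [1 out]
  4: a→2  b→0  d→1  [3 out]

Answer: DEADLOCK-FREE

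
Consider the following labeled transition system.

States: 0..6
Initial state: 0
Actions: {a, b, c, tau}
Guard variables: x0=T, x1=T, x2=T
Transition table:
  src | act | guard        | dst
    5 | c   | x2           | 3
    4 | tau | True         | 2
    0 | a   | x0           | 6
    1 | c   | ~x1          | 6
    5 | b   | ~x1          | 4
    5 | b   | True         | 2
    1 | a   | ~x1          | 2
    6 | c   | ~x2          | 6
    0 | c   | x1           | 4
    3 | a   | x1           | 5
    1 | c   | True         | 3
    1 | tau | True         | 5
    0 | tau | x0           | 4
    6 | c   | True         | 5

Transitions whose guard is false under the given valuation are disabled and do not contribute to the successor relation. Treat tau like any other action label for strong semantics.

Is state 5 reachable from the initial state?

Answer: REACHABLE

Working:
10 transition(s) survive guard evaluation.
L0 = {0}
L1 = {4,6}  cumulative {0,4,6}
L2 = {2,5}  cumulative {0,2,4,5,6}
L3 = {3}  cumulative {0,2,3,4,5,6}
Reachable = {0,2,3,4,5,6}
trace reaching 5: a·c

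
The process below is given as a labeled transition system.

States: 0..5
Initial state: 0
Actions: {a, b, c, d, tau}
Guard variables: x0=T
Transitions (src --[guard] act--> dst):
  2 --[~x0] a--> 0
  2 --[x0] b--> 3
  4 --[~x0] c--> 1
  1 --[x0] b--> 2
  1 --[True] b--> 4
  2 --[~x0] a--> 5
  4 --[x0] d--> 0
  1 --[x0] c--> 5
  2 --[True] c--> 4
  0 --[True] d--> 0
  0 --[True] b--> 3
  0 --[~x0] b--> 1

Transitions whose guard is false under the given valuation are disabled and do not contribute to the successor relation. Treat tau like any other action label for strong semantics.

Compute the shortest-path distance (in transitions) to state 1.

Breadth-first toward 1:
  depth 0: {0}
  depth 1: {3}
1 never appears.

Answer: UNREACHABLE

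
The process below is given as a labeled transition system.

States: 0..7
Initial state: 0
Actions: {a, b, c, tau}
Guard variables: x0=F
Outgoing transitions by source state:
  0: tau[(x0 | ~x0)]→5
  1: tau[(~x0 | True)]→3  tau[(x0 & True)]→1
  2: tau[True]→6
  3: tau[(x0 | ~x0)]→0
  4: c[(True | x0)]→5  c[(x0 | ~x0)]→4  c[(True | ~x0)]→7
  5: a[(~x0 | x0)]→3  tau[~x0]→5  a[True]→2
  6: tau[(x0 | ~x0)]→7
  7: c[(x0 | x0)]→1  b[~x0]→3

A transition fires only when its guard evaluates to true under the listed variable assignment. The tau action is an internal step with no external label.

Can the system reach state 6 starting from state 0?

Guard filter leaves 12 enabled edge(s).
depth 0: {0}
depth 1: {5}  now seen {0,5}
depth 2: {2,3}  now seen {0,2,3,5}
depth 3: {6}  now seen {0,2,3,5,6}
depth 4: {7}  now seen {0,2,3,5,6,7}
Reach set: {0,2,3,5,6,7}
trace reaching 6: tau·a·tau

Answer: REACHABLE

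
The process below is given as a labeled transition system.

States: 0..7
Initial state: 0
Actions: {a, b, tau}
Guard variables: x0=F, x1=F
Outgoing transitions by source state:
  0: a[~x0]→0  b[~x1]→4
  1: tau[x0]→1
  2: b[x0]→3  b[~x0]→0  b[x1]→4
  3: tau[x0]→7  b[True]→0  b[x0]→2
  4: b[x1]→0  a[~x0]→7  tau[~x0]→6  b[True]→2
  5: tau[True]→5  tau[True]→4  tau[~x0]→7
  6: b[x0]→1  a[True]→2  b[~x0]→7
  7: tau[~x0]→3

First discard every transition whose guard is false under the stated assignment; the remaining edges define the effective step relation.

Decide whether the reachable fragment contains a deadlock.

R = {0,2,3,4,6,7}
  0: a→0  b→4  [2 out]
  2: b→0  [1 out]
  3: b→0  [1 out]
  4: a→7  b→2  tau→6  [3 out]
  6: a→2  b→7  [2 out]
  7: tau→3  [1 out]

Answer: DEADLOCK-FREE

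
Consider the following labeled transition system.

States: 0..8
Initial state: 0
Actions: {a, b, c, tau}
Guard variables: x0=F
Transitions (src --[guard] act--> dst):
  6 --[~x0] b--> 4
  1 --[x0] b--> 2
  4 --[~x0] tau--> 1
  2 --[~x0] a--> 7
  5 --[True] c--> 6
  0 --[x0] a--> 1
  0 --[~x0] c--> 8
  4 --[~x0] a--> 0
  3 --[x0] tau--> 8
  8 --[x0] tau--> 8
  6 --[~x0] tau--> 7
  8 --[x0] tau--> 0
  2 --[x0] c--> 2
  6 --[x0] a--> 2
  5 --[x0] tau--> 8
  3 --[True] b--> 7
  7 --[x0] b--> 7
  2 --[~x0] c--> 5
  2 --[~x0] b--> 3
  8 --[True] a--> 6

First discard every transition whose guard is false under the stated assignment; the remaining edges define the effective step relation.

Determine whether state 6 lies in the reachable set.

Answer: REACHABLE

Working:
Guard filter leaves 11 enabled edge(s).
depth 0: {0}
depth 1: {8}  cumulative {0,8}
depth 2: {6}  cumulative {0,6,8}
depth 3: {4,7}  cumulative {0,4,6,7,8}
depth 4: {1}  cumulative {0,1,4,6,7,8}
R = {0,1,4,6,7,8}
Path to 6: c·a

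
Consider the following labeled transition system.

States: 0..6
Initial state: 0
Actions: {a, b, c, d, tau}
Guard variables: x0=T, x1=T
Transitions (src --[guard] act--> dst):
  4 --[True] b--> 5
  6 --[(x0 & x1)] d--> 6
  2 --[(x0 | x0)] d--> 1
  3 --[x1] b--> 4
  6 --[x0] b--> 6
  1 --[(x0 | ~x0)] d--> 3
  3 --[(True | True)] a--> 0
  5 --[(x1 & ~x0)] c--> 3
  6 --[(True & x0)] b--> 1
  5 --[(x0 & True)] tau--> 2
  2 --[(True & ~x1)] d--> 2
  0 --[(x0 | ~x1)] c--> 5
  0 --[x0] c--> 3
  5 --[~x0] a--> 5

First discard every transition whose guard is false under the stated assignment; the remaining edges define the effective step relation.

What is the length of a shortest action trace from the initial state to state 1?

BFS to 1:
  L0 = {0}
  L1 = {3,5}
  L2 = {2,4}
  L3 = {1}
depth(1)=3, e.g. c·tau·d

Answer: 3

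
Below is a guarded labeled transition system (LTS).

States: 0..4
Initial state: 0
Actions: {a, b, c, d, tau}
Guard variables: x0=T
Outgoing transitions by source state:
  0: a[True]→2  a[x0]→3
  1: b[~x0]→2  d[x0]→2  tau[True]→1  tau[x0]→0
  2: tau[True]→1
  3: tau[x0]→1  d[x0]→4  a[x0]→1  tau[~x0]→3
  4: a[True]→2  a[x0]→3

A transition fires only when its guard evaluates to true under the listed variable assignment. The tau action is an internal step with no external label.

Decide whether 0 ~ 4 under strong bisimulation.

Answer: BISIMILAR

Analysis:
Refine partition for ~:
  round 0: {{0,1,2,3,4}}
  round 1: {{0,4},{1},{2},{3}}
Fixed point at round 2; 4 class(es).
0∈{0,4}, 4∈{0,4}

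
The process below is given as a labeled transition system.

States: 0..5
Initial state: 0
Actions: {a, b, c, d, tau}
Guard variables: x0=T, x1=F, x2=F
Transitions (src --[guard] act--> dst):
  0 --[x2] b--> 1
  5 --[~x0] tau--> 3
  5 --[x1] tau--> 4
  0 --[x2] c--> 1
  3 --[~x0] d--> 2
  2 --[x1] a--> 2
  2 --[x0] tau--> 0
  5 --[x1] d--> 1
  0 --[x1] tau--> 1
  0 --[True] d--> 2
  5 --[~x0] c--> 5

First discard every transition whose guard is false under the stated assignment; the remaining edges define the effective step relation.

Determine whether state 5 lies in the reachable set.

2 transition(s) survive guard evaluation.
L0 = {0}
L1 = {2}  cumulative {0,2}
R = {0,2}

Answer: UNREACHABLE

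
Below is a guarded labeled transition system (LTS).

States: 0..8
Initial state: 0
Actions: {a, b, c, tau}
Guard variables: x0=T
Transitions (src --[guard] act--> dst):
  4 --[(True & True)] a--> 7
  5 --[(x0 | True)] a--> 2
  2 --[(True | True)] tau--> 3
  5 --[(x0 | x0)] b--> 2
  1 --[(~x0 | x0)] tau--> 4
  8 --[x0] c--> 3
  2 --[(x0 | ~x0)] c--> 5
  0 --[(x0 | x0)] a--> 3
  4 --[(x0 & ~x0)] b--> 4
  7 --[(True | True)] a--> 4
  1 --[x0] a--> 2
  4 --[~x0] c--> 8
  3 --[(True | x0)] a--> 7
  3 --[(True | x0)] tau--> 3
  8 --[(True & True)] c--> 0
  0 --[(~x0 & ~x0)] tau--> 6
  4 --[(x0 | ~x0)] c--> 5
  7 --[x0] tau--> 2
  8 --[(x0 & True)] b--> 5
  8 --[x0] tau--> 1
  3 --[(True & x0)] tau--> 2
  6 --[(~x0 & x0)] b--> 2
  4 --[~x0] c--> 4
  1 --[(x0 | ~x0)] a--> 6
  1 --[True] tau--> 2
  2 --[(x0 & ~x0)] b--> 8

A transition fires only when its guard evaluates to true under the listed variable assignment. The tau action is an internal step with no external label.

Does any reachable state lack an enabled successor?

Answer: DEADLOCK-FREE

Working:
Reach set: {0,2,3,4,5,7}
  0: a→3  [1 out]
  2: c→5  tau→3  [2 out]
  3: a→7  tau→2  tau→3  [3 out]
  4: a→7  c→5  [2 out]
  5: a→2  b→2  [2 out]
  7: a→4  tau→2  [2 out]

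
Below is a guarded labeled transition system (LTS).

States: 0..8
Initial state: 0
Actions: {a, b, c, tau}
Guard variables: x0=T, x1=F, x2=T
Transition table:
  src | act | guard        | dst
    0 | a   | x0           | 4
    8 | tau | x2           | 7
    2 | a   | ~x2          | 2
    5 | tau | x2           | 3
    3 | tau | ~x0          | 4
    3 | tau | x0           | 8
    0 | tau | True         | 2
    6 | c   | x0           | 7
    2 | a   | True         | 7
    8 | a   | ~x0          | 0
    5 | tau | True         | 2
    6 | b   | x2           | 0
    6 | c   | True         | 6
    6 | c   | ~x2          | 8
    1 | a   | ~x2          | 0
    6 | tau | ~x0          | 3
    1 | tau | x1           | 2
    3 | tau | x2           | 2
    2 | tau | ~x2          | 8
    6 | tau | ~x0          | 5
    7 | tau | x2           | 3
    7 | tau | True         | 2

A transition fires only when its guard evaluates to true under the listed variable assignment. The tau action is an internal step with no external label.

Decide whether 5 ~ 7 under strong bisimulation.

Answer: BISIMILAR

Trace:
Compute ~ classes (split until stable):
  π0 = {{0,1,2,3,4,5,6,7,8}}
  π1 = {{0},{1,4},{2},{3,5,7,8},{6}}
  π2 = {{0},{1,4},{2},{3,5,7},{6},{8}}
  π3 = {{0},{1,4},{2},{3},{5,7},{6},{8}}
7 equivalence class(es) (converged in 4)
[5]={5,7}  [7]={5,7}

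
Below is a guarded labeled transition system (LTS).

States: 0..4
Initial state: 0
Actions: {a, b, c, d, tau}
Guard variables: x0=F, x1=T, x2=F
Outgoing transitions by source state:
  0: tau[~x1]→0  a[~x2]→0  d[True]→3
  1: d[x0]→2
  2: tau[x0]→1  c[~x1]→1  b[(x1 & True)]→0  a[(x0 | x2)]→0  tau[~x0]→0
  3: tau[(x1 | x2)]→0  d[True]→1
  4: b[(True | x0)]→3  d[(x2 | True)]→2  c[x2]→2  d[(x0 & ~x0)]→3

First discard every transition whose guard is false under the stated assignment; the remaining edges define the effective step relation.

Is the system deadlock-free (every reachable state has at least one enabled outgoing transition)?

Reach set: {0,1,3}
  0: a→0  d→3  [deg 2]
  1: ∅  [no exit]
  3: d→1  tau→0  [deg 2]
witness 1: d·d

Answer: DEADLOCK at state 1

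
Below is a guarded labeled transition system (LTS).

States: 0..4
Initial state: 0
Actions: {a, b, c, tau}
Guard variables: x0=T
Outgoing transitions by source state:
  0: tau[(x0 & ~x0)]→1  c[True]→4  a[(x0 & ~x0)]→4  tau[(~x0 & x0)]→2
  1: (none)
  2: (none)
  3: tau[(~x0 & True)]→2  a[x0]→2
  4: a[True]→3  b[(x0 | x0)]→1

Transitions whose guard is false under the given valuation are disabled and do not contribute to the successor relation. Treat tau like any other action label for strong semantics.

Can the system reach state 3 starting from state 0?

4 transition(s) survive guard evaluation.
depth 0: {0}
depth 1: {4}  now seen {0,4}
depth 2: {1,3}  now seen {0,1,3,4}
depth 3: {2}  now seen {0,1,2,3,4}
Reach set: {0,1,2,3,4}
witness 3: c·a

Answer: REACHABLE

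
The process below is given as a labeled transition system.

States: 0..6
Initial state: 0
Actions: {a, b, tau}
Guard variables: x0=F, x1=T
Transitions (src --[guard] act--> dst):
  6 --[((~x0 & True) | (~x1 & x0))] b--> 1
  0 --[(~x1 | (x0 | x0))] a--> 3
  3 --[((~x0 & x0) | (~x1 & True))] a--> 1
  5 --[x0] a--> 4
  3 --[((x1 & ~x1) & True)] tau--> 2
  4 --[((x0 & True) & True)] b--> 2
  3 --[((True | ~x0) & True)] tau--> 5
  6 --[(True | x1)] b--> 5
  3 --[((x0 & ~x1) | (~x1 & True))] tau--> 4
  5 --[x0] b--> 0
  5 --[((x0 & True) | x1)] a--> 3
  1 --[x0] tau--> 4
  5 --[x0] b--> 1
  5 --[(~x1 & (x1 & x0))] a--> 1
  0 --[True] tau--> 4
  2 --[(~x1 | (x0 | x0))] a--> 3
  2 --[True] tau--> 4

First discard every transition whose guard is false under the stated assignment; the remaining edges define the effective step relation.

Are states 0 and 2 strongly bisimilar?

Refine partition for ~:
  P[0] = {{0,1,2,3,4,5,6}}
  P[1] = {{0,2,3},{1,4},{5},{6}}
  P[2] = {{0,2},{1,4},{3},{5},{6}}
stable after 3 split(s): 5 block(s)
class of 0: {0,2}; class of 2: {0,2}

Answer: BISIMILAR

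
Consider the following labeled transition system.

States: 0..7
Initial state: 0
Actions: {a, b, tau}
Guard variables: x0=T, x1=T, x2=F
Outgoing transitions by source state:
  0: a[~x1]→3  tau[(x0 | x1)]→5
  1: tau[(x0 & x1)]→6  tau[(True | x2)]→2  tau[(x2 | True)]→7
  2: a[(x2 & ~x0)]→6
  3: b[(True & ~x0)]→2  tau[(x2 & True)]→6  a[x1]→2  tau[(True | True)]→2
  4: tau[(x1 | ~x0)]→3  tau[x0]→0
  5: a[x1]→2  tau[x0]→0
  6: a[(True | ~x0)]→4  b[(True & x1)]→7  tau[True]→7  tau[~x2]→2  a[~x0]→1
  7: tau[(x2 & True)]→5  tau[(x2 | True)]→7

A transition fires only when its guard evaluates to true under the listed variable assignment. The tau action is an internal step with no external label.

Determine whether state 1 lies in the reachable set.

Guard filter leaves 15 enabled edge(s).
depth 0: {0}
depth 1: {5}  now seen {0,5}
depth 2: {2}  now seen {0,2,5}
Reachable = {0,2,5}

Answer: UNREACHABLE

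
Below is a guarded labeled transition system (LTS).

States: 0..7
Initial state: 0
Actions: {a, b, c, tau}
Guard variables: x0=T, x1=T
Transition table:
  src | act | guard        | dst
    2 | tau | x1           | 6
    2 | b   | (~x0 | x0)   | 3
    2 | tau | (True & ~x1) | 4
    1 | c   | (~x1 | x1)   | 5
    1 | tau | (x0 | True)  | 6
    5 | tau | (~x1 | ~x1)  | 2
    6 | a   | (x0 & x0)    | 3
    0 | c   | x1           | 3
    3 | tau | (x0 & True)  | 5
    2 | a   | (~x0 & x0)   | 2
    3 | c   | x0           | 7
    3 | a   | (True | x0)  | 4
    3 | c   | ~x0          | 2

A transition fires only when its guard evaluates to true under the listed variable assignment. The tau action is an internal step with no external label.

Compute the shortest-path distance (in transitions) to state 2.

Answer: UNREACHABLE

Working:
Breadth-first toward 2:
  Layer 0: {0}
  Layer 1: {3}
  Layer 2: {4,5,7}
2 never appears.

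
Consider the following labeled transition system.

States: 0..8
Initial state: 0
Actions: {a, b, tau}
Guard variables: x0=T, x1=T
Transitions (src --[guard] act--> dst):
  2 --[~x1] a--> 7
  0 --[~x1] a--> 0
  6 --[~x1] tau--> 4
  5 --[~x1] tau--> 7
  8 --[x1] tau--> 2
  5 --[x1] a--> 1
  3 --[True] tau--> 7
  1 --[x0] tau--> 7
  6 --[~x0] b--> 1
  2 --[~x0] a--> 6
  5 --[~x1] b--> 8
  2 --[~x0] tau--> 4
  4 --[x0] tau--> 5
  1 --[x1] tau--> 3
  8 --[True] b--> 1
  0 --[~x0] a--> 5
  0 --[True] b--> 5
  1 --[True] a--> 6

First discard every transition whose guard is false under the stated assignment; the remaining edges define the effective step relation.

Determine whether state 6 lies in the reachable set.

Guard filter leaves 9 enabled edge(s).
L0 = {0}
L1 = {5}  cumulative {0,5}
L2 = {1}  cumulative {0,1,5}
L3 = {3,6,7}  cumulative {0,1,3,5,6,7}
Reach set: {0,1,3,5,6,7}
witness 6: b·a·a

Answer: REACHABLE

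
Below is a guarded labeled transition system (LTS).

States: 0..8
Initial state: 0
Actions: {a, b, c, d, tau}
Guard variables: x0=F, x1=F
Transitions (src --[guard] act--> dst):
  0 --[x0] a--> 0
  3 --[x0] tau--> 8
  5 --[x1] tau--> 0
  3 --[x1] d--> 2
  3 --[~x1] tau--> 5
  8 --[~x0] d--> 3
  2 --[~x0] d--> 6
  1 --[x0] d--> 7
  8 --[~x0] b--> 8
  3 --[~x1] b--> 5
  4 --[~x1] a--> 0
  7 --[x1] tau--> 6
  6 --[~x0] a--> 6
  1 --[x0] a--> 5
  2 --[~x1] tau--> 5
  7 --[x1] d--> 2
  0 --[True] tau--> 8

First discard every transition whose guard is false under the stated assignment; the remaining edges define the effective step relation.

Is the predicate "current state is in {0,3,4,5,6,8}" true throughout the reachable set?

Safe = {0,3,4,5,6,8}
R = {0,3,5,8}
  0: ✓
  3: ✓
  5: ✓
  8: ✓

Answer: INVARIANT HOLDS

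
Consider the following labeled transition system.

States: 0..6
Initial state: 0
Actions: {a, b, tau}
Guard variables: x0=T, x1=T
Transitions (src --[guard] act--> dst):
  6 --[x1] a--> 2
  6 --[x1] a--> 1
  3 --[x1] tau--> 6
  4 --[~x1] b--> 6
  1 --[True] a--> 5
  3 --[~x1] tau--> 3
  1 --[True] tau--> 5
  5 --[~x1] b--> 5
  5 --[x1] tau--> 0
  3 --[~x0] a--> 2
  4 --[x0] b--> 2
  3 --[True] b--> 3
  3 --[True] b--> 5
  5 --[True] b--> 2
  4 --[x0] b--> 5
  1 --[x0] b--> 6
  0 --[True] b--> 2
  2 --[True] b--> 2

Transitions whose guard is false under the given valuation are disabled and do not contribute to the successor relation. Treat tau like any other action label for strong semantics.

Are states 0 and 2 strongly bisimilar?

Refine partition for ~:
  round 0: {{0,1,2,3,4,5,6}}
  round 1: {{0,2,4},{1},{3,5},{6}}
  round 2: {{0,2},{1},{3},{4},{5},{6}}
6 equivalence class(es) (converged in 3)
class of 0: {0,2}; class of 2: {0,2}

Answer: BISIMILAR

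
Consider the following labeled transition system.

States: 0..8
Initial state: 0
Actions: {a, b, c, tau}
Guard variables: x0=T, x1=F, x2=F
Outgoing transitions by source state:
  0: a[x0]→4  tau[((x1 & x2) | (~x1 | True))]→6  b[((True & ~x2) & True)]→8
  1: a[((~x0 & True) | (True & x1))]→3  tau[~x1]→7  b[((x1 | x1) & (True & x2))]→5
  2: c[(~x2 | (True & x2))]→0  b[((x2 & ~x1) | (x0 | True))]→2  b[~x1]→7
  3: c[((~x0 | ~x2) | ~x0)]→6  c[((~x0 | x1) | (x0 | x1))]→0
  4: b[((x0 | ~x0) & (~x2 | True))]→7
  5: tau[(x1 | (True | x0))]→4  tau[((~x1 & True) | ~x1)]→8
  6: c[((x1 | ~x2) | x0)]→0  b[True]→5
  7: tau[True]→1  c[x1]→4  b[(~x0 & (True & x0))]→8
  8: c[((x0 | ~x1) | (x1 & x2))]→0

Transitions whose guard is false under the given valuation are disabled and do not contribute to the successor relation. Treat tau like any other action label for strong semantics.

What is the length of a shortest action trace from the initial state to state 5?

Answer: 2

Analysis:
Breadth-first toward 5:
  Layer 0: {0}
  Layer 1: {4,6,8}
  Layer 2: {5,7}
depth(5)=2, e.g. tau·b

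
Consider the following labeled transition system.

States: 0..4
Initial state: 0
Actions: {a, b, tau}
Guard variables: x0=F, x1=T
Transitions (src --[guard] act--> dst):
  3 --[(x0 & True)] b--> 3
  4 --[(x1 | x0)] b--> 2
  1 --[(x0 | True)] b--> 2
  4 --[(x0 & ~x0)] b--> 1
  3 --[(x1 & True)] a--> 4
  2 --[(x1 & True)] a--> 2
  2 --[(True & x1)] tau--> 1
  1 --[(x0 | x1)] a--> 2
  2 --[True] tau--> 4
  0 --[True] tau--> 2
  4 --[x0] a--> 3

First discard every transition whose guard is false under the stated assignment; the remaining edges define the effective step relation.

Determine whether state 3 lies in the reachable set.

Answer: UNREACHABLE

Analysis:
After dropping false guards: 8 live edges.
depth 0: {0}
depth 1: {2}  cumulative {0,2}
depth 2: {1,4}  cumulative {0,1,2,4}
Reachable = {0,1,2,4}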